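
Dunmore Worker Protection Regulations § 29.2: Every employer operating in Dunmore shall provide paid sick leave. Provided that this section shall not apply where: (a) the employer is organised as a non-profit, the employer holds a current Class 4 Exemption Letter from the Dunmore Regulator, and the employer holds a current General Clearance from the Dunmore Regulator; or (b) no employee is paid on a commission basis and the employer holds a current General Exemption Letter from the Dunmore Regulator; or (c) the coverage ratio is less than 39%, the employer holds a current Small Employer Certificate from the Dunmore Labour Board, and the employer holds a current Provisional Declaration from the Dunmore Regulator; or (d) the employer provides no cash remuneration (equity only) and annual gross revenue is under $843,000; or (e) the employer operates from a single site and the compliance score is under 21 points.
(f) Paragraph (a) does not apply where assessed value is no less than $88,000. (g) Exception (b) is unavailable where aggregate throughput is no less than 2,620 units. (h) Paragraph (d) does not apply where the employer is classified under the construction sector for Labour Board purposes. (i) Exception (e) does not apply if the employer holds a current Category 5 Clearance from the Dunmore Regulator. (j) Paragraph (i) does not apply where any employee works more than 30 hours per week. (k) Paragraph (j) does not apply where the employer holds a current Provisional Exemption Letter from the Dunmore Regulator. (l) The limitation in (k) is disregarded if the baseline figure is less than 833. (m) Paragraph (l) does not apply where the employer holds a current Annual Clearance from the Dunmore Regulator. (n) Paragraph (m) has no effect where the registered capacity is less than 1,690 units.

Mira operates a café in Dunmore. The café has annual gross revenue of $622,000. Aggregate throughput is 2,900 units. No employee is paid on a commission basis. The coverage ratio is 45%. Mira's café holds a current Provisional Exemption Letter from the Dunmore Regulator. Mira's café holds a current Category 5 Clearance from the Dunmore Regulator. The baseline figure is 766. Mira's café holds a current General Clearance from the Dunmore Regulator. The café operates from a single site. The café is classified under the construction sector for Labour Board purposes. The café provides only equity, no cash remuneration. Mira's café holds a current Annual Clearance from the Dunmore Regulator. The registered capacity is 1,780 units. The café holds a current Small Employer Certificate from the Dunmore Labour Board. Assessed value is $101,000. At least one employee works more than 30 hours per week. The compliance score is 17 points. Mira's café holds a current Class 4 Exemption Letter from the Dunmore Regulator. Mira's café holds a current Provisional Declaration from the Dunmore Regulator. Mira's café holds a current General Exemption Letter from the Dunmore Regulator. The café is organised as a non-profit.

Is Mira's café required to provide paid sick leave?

Exception (a): the employer is a non-profit; a current Class 4 Exemption Letter is held; a current General Clearance is held — every condition holds. But applying paragraph (f): (f) operates against (a): assessed value is $101,000, meeting the $88,000 threshold. (a) is therefore removed.
All of (b)'s requirements are met (no employee is paid on commission; a current General Exemption Letter is held). Turning to paragraph (g): (g) is engaged — aggregate throughput is 2,900 units, meeting the 2,620 units threshold. So (b) is unavailable.
Exception (c) fails — the coverage ratio is 45%, not less than 39%.
Exception (d) is satisfied on its face — remuneration is equity-only; annual gross revenue is $622,000, under the $843,000 limit. However, paragraph (h) must be considered: (h) is engaged — the café is classified under the construction sector. (d) is therefore removed.
All of (e)'s requirements are met (the employer operates from a single site; the compliance score is 17 points, under the 21 points limit). However, paragraphs (i)–(n) must be considered: (i) is triggered — a current Category 5 Clearance is held. (j) would limit (i) — at least one employee exceeds 30 hours/week — but (k) sets (j) aside: (k) is triggered — a current Provisional Exemption Letter is held. (l) would limit (k) — the baseline figure is 766, less than the 833 limit — but (m) sets (l) aside: (m) operates against (l): a current Annual Clearance is held. (n), which would lift (m), does not operate here — the registered capacity is 1,780 units, not less than 1,690 units. So (e) is unavailable.
Every exception is unavailable, so the rule governs.

Yes — Mira's café must provide paid sick leave.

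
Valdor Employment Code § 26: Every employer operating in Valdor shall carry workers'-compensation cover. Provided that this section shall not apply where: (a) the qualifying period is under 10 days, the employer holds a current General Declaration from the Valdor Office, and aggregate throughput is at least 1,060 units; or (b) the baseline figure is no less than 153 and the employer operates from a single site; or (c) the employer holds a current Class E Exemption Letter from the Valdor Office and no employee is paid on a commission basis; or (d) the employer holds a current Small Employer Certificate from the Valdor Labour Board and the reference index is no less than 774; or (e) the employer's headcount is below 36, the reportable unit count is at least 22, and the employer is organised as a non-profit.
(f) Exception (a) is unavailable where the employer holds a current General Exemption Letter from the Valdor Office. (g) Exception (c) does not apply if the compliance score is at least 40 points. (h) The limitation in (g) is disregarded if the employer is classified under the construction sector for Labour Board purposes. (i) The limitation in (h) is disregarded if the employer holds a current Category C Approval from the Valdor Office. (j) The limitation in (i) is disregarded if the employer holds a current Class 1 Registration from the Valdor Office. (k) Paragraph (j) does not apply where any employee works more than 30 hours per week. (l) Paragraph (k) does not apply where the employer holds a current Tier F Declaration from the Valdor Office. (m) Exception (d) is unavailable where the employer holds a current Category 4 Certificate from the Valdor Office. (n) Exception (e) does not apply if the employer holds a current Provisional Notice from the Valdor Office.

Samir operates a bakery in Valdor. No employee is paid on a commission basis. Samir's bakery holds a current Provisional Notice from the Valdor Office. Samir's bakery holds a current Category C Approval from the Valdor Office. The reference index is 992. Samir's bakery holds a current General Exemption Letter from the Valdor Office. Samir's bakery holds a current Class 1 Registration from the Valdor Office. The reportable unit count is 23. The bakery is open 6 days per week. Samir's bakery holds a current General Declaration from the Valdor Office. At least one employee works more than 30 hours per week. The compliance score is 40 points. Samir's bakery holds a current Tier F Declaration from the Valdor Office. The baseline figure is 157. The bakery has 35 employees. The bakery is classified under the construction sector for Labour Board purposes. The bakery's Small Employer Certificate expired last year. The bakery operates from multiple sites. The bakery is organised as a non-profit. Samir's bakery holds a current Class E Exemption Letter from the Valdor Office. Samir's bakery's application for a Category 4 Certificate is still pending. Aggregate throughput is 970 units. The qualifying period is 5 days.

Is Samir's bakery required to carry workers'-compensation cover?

No — exception (c) applies; Samir's bakery is not required to carry workers'-compensation cover.

Exception (a) fails — aggregate throughput is 970 units, short of 1,060 units.
Exception (b) requires that the employer operates from a single site; but the employer operates from multiple sites, so (b) is unavailable.
Exception (c) is satisfied on its face — a current Class E Exemption Letter is held; no employee is paid on commission. As to paragraphs (g)–(l): (g) is engaged (the compliance score is 40 points, meeting the 40 points threshold), but is displaced by (h): (h) operates against (g): the bakery is classified under the construction sector. (i) would limit (h) — a current Category C Approval is held — but (j) sets (i) aside: (j) applies — a current Class 1 Registration is held. (k) is triggered (at least one employee exceeds 30 hours/week), but is set aside by (l): (l) applies — a current Tier F Declaration is held. So (c) applies.
Exception (d) fails — the Small Employer Certificate has expired.
All of (e)'s requirements are met (the employer's headcount is 35, below the 36 limit; the reportable unit count is 23, meeting the 22 threshold; the employer is a non-profit). But applying paragraph (n): (n) is triggered — a current Provisional Notice is held. (e) is therefore removed.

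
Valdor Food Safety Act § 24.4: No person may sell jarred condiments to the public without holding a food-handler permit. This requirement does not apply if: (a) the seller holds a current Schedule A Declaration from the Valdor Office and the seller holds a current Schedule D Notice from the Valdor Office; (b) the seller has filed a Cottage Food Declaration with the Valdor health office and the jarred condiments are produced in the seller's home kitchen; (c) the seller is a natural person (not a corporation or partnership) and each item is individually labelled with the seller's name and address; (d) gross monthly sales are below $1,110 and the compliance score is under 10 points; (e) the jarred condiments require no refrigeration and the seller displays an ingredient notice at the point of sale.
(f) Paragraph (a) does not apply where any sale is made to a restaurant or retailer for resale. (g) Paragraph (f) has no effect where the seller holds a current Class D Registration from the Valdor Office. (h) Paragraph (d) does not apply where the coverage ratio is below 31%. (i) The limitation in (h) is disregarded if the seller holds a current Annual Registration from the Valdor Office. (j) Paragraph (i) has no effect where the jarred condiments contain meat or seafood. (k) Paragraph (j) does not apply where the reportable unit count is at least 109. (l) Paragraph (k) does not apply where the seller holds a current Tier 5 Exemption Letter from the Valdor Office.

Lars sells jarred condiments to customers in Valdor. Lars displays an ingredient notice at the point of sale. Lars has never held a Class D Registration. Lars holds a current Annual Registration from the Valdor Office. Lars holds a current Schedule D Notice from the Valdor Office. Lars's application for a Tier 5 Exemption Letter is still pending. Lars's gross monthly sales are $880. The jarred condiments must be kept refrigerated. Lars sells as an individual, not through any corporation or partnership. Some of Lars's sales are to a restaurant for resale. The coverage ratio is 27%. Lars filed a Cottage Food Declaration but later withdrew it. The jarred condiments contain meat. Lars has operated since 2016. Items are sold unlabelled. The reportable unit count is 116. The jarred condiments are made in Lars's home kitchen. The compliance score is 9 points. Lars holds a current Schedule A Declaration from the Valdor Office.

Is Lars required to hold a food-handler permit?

Exception (a) is satisfied on its face — a current Schedule A Declaration is held; a current Schedule D Notice is held. But: (f) operates against (a): some sales are to a restaurant for resale. (g) does not operate here (there is no Class D Registration in force), so (f) stands. (a) is therefore removed.
Exception (b) requires that the seller has filed a Cottage Food Declaration with the Valdor health office; but the Cottage Food Declaration was withdrawn, so (b) is unavailable.
Exception (c) fails — items are sold unlabelled.
Exception (d): gross monthly sales are $880, below the $1,110 limit; the compliance score is 9 points, under the 10 points limit — every condition holds. Considering the limiting provisions: (h) operates (the coverage ratio is 27%, below the 31% limit), but is overridden by (i): (i) is engaged — a current Annual Registration is held. (j) applies (the jarred condiments contain meat), but is set aside by (k): (k) is engaged — the reportable unit count is 116, meeting the 109 threshold. (l) is inapplicable (no current Tier 5 Exemption Letter is held), so (k) stands. Exception (d) stands.
Exception (e) fails — the jarred condiments require refrigeration.

No — exception (d) applies; Lars is not required to hold a food-handler permit.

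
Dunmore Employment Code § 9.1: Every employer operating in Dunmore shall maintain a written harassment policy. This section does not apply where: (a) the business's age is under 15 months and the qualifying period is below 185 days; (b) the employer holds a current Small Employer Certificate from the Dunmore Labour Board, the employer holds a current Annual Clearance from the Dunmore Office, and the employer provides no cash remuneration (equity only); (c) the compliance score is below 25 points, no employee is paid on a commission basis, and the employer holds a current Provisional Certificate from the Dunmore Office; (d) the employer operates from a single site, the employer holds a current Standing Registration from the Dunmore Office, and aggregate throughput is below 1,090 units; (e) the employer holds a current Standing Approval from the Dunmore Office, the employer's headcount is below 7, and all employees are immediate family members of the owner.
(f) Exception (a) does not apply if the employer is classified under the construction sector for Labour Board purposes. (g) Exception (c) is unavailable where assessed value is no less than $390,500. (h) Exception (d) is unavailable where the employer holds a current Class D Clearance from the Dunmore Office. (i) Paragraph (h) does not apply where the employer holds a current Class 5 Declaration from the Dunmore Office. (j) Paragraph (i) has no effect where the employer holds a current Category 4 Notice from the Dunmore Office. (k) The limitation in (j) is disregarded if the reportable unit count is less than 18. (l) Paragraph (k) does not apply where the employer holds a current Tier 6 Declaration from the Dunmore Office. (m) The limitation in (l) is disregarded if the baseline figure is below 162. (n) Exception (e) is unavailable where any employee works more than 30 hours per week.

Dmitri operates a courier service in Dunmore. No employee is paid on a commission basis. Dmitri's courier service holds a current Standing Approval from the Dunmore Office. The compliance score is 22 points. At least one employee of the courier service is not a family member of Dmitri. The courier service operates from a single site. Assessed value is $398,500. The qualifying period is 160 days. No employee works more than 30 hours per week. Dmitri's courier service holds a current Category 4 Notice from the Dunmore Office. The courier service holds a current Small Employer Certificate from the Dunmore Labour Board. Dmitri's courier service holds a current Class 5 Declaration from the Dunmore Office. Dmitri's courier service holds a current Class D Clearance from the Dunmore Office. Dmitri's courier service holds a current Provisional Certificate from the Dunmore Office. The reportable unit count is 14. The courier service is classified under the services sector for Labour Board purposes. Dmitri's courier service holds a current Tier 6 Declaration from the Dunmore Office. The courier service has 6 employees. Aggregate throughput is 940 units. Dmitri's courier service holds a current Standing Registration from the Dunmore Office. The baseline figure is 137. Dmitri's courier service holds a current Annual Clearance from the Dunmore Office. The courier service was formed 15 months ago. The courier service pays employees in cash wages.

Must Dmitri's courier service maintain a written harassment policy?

No — exception (d) applies; Dmitri's courier service is not required to maintain a written harassment policy.

Exception (a) requires that the business's age is under 15 months; but the business's age is 15 months, not under 15 months, so (a) is unavailable.
Exception (b) fails — employees are paid cash wages.
Exception (c)'s conditions are all satisfied: the compliance score is 22 points, below the 25 points limit; no employee is paid on commission; a current Provisional Certificate is held. Turning to paragraph (g): (g) is engaged — assessed value is $398,500, meeting the $390,500 threshold. Exception (c) does not apply.
Exception (d): the employer operates from a single site; a current Standing Registration is held; aggregate throughput is 940 units, below the 1,090 units limit — every condition holds. Under paragraphs (h)–(m): (h) would limit (d) — a current Class D Clearance is held — but (i) sets (h) aside: (i) operates — a current Class 5 Declaration is held. (j) would limit (i) — a current Category 4 Notice is held — but (k) sets (j) aside: (k) applies — the reportable unit count is 14, less than the 18 limit. (l) would limit (k) — a current Tier 6 Declaration is held — but (m) sets (l) aside: (m) operates against (l): the baseline figure is 137, below the 162 limit. So (d) applies.
Exception (e) requires that all employees are immediate family members of the owner; but at least one employee is not a family member, so (e) is unavailable.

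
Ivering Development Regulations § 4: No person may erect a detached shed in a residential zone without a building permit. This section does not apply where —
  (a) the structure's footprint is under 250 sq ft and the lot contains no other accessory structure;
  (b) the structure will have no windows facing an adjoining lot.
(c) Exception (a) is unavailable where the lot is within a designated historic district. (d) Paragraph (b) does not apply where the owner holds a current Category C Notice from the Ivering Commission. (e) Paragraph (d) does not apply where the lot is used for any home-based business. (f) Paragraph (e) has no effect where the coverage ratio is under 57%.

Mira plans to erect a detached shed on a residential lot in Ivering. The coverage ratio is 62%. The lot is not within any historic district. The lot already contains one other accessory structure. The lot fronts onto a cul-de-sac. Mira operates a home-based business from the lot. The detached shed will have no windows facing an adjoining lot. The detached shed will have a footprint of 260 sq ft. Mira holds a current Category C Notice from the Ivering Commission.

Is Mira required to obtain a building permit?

Exception (a) requires that the structure's footprint is under 250 sq ft; but the structure's footprint is 260 sq ft, not under 250 sq ft, so (a) is unavailable.
Exception (b): no windows face an adjoining lot — every condition holds. Applying paragraphs (d)–(f): (d) would limit (b) — a current Category C Notice is held — but (e) sets (d) aside: (e) operates against (d): a home-based business operates on the lot. (f), which would lift (e), is not triggered — the coverage ratio is 62%, not under 57%. Exception (b) stands.

No — exception (b) applies; Mira does not need a building permit.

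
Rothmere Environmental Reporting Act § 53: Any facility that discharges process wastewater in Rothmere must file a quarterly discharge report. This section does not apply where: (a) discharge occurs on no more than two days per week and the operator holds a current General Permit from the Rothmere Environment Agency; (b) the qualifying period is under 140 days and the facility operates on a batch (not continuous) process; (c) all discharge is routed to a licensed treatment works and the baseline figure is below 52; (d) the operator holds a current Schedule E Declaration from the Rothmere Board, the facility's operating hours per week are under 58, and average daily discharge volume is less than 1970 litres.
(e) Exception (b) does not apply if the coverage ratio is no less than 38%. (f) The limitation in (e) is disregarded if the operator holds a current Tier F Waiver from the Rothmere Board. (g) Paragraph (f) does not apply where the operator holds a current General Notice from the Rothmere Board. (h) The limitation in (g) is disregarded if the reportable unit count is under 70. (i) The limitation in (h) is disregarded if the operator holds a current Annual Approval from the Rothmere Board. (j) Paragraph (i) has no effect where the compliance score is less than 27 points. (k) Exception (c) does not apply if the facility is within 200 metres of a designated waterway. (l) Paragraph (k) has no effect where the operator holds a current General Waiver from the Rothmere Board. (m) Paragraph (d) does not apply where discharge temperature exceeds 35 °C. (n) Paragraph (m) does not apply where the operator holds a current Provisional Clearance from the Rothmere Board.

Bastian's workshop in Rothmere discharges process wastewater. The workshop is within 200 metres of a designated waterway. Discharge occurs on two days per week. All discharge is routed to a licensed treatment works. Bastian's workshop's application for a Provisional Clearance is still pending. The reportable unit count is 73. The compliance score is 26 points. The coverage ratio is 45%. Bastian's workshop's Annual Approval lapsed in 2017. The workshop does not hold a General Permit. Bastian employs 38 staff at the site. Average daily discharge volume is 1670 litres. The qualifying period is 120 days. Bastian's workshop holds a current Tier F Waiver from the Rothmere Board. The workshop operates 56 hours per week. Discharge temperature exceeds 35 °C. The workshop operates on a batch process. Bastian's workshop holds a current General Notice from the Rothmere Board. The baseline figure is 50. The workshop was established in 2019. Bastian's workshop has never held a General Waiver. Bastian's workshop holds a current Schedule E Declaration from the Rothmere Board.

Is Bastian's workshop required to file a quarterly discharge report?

Yes — Bastian's workshop must file a quarterly discharge report.

Exception (a) requires that the operator holds a current General Permit from the Rothmere Environment Agency; but no General Permit is held, so (a) is unavailable.
Exception (b): the qualifying period is 120 days, under the 140 days limit; the facility operates on a batch process — every condition holds. But applying paragraphs (e)–(j): (e) operates against (b): the coverage ratio is 45%, meeting the 38% threshold. (f) would limit (e) — a current Tier F Waiver is held — but (g) sets (f) aside: (g) is engaged — a current General Notice is held. (h) does not operate here (the reportable unit count is 73, not under 70), so (g) stands. So (b) is unavailable.
Exception (c): discharge is routed to a licensed treatment works; the baseline figure is 50, below the 52 limit — every condition holds. But: (k) operates against (c): the workshop is within 200 m of a designated waterway. (l) is not engaged (no current General Waiver is held), so (k) stands. (c) is therefore removed.
Exception (d): a current Schedule E Declaration is held; the facility's operating hours per week are 56, under the 58 limit; average daily discharge volume is 1670 litres, less than the 1970 litres limit — every condition holds. Turning to paragraphs (m)–(n): (m) applies — discharge temperature exceeds 35 °C. (n) is not triggered (no current Provisional Clearance is held), so (m) stands. (d) is therefore removed.
No exception displaces § 53.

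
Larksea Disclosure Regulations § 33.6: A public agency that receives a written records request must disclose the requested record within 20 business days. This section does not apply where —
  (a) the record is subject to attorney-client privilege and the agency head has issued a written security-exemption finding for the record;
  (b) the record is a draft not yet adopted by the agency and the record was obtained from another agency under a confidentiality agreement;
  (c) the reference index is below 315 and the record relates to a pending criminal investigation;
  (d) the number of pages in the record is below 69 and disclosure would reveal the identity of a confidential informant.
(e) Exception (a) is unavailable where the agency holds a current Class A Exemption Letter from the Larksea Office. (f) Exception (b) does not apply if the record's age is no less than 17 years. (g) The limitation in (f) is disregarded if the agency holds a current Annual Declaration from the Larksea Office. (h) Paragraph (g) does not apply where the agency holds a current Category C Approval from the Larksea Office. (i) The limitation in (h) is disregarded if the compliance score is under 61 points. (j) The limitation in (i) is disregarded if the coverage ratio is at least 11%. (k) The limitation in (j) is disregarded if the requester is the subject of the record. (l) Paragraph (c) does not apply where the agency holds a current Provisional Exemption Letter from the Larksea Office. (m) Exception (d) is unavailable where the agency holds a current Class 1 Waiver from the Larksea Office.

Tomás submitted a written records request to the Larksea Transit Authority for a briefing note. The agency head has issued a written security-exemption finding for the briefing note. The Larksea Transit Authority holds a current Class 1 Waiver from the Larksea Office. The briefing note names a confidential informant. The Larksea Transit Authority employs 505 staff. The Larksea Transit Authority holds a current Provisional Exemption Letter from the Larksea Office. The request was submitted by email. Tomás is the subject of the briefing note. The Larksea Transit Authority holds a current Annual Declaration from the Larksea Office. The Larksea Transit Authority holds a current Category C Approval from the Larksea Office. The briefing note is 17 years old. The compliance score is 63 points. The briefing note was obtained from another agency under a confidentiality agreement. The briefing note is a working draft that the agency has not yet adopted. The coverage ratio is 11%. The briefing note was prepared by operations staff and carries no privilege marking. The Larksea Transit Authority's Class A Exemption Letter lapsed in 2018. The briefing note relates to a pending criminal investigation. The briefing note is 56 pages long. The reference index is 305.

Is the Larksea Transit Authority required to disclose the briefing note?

Yes — the Larksea Transit Authority must disclose the briefing note.

Exception (a) does not apply: the briefing note carries no privilege marking.
Exception (b): the briefing note is an unadopted draft; the briefing note was obtained under a confidentiality agreement — every condition holds. Turning to paragraphs (f)–(k): (f) is engaged — the record's age is 17 years, meeting the 17 years threshold. (g) operates (a current Annual Declaration is held), but is itself disapplied by (h): (h) operates — a current Category C Approval is held. (i) is not triggered (the compliance score is 63 points, not under 61 points), so (h) stands. (b) is therefore removed.
Exception (c)'s conditions are all satisfied: the reference index is 305, below the 315 limit; the briefing note relates to a pending investigation. However, paragraph (l) must be considered: (l) is triggered — a current Provisional Exemption Letter is held. Exception (c) does not apply.
Exception (d) is satisfied on its face — the number of pages in the record is 56, below the 69 limit; the briefing note names a confidential informant. Turning to paragraph (m): (m) operates against (d): a current Class 1 Waiver is held. (d) is therefore removed.
No exception is made out. the Larksea Transit Authority falls within the general rule.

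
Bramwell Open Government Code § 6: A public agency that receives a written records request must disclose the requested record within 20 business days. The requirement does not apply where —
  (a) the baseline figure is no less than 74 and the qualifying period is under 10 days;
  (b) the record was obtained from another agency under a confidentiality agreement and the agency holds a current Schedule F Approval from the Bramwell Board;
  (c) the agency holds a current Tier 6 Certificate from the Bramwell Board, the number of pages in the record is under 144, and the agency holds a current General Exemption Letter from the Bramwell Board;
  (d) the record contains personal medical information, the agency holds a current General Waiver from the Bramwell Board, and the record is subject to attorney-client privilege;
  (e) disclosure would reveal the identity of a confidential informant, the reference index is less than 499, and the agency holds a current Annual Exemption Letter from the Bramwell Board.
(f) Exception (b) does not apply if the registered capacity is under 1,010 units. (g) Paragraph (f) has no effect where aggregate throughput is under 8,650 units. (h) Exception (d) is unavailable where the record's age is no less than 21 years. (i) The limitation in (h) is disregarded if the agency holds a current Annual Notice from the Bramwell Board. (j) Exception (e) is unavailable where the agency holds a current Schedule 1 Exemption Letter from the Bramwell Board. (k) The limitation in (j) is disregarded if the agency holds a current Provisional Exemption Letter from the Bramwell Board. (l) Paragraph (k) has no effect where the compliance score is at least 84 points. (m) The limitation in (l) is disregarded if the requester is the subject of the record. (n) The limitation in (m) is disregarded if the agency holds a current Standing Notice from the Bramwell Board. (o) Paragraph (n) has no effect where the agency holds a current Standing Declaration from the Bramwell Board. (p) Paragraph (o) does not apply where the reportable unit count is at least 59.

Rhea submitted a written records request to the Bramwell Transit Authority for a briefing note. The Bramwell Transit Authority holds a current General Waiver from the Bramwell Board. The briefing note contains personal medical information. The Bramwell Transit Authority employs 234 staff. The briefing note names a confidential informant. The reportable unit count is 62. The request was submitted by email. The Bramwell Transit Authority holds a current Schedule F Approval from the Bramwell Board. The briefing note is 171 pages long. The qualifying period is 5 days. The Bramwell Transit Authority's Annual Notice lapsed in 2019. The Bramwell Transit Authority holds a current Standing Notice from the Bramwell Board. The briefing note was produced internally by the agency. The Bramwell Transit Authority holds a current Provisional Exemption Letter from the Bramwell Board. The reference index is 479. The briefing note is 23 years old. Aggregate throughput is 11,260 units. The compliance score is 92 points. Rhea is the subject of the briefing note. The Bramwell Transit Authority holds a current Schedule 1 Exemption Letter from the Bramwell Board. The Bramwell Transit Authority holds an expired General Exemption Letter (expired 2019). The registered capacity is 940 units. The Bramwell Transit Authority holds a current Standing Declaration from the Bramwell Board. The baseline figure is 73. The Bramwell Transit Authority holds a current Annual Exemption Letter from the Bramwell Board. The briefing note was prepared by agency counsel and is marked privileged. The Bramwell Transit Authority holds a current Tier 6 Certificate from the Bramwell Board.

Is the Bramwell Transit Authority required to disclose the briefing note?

Yes — the Bramwell Transit Authority must disclose the briefing note.

Exception (a) does not apply: the baseline figure is 73, short of 74.
Exception (b) does not apply: the briefing note was produced internally.
Exception (c) fails — the number of pages in the record is 171, not under 144.
Exception (d): the briefing note contains personal medical information; a current General Waiver is held; the briefing note is privileged — every condition holds. Turning to paragraphs (h)–(i): (h) is triggered — the record's age is 23 years, meeting the 21 years threshold. (i), which would lift (h), is inapplicable — there is no Annual Notice in force. Exception (d) does not apply.
Exception (e) is satisfied on its face — the briefing note names a confidential informant; the reference index is 479, less than the 499 limit; a current Annual Exemption Letter is held. However, paragraphs (j)–(p) must be considered: (j) operates against (e): a current Schedule 1 Exemption Letter is held. (k) would limit (j) — a current Provisional Exemption Letter is held — but (l) sets (k) aside: (l) is triggered — the compliance score is 92 points, meeting the 84 points threshold. (m) would limit (l) — Rhea is the subject of the briefing note — but (n) sets (m) aside: (n) operates against (m): a current Standing Notice is held. (o) applies (a current Standing Declaration is held), but is displaced by (p): (p) operates against (o): the reportable unit count is 62, meeting the 59 threshold. Exception (e) does not apply.
No exception applies. The general rule governs.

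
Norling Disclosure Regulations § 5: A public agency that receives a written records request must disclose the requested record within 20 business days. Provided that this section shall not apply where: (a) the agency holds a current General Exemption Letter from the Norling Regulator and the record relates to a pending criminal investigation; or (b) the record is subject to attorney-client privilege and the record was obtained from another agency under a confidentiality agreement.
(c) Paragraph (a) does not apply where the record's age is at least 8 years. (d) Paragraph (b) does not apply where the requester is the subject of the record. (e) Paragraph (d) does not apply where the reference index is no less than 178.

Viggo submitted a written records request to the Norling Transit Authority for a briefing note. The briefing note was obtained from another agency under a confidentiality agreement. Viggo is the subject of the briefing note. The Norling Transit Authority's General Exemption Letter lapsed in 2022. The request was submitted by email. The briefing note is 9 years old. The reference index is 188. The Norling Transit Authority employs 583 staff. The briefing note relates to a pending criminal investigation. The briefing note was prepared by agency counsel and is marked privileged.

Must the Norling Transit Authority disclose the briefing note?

Exception (a) does not apply: the General Exemption Letter is not current.
Exception (b)'s conditions are all satisfied: the briefing note is privileged; the briefing note was obtained under a confidentiality agreement. Considering the limiting provisions: (d) would limit (b) — Viggo is the subject of the briefing note — but (e) sets (d) aside: (e) operates against (d): the reference index is 188, meeting the 178 threshold. (b) remains available.

No — exception (b) applies; the Norling Transit Authority is not required to disclose the briefing note.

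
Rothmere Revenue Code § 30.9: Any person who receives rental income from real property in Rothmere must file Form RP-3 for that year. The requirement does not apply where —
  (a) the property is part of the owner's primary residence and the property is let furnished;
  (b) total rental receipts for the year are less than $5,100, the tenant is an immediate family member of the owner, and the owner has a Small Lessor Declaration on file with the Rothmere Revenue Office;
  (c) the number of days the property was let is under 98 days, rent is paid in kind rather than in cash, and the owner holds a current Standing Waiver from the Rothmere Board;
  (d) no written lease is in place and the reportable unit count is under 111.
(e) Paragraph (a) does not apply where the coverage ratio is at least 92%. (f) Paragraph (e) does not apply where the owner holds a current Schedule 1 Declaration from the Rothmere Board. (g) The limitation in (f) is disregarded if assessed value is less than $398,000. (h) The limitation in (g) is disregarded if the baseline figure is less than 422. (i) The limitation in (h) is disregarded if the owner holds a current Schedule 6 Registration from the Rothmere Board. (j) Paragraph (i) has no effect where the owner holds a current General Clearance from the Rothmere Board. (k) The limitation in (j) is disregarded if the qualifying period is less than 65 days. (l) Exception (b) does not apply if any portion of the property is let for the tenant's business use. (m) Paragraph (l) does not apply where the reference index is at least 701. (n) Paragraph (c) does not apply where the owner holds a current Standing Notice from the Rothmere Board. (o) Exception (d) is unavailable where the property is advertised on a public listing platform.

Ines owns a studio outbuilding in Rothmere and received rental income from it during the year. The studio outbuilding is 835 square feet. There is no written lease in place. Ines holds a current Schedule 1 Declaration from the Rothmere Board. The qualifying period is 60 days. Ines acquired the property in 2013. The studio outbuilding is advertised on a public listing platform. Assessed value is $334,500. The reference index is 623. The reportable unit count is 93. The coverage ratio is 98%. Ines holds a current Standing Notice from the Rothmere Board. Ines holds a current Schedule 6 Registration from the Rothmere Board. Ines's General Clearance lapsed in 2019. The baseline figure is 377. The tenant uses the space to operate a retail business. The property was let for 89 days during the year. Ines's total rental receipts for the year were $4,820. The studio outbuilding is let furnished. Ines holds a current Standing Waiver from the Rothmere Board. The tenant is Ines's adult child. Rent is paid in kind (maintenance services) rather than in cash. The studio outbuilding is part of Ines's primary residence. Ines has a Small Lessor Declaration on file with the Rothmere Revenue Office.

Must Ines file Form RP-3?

Yes — Ines must file Form RP-3.

Exception (a)'s conditions are all satisfied: the studio outbuilding is part of the primary residence; the property is let furnished. Turning to paragraphs (e)–(k): (e) operates against (a): the coverage ratio is 98%, meeting the 92% threshold. (f) would limit (e) — a current Schedule 1 Declaration is held — but (g) sets (f) aside: (g) operates against (f): assessed value is $334,500, less than the $398,000 limit. (h) would limit (g) — the baseline figure is 377, less than the 422 limit — but (i) sets (h) aside: (i) is triggered — a current Schedule 6 Registration is held. (j), which would lift (i), is not engaged — there is no General Clearance in force. Exception (a) does not apply.
Exception (b)'s conditions are all satisfied: total rental receipts for the year are $4,820, less than the $5,100 limit; the tenant is an immediate family member; a Small Lessor Declaration is on file. However, paragraphs (l)–(m) must be considered: (l) applies — the space is let for business use. (m), which would lift (l), does not operate here — the reference index is 623, short of 701. So (b) is unavailable.
Exception (c) is satisfied on its face — the number of days the property was let is 89 days, under the 98 days limit; rent is paid in kind; a current Standing Waiver is held. Turning to paragraph (n): (n) operates against (c): a current Standing Notice is held. Exception (c) does not apply.
Exception (d) is satisfied on its face — there is no written lease; the reportable unit count is 93, under the 111 limit. Turning to paragraph (o): (o) operates against (d): the property is publicly advertised. So (d) is unavailable.
No exception applies. The general rule governs.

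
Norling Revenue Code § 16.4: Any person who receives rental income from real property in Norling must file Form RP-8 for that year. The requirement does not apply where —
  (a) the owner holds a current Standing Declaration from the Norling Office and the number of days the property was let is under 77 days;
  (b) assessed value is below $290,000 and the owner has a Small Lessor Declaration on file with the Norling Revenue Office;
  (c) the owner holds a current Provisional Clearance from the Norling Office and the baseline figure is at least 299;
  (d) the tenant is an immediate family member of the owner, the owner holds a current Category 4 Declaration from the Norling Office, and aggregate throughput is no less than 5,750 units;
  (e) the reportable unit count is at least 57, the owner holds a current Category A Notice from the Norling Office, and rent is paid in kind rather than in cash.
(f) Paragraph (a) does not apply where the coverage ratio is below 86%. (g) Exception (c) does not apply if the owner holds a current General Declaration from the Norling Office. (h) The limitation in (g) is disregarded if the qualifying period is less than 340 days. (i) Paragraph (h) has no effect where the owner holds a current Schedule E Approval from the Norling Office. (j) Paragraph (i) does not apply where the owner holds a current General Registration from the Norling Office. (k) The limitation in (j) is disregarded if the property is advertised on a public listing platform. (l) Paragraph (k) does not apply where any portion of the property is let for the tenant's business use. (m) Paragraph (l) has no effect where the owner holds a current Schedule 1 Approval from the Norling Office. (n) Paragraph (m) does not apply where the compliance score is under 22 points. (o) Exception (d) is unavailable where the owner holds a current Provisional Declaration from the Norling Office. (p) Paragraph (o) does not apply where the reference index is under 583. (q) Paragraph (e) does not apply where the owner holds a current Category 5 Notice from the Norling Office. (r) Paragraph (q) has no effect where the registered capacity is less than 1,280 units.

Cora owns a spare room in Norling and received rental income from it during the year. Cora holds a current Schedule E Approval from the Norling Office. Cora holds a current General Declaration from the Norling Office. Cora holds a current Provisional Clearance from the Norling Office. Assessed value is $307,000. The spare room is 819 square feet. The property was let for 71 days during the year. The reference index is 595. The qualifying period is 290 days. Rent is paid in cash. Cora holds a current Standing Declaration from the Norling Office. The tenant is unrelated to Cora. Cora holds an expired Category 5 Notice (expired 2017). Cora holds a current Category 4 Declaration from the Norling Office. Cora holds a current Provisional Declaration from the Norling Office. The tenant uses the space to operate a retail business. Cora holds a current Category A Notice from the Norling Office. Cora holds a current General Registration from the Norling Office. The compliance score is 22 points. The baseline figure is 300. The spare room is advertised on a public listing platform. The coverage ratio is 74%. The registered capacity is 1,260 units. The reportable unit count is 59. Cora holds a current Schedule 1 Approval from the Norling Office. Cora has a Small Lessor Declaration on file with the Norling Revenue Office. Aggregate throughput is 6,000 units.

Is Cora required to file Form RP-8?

Yes — Cora must file Form RP-8.

All of (a)'s requirements are met (a current Standing Declaration is held; the number of days the property was let is 71 days, under the 77 days limit). Turning to paragraph (f): (f) operates — the coverage ratio is 74%, below the 86% limit. So (a) is unavailable.
Exception (b) does not apply: assessed value is $307,000, not below $290,000.
Exception (c) is satisfied on its face — a current Provisional Clearance is held; the baseline figure is 300, meeting the 299 threshold. However, paragraphs (g)–(n) must be considered: (g) is triggered — a current General Declaration is held. (h) is triggered (the qualifying period is 290 days, less than the 340 days limit), but is overridden by (i): (i) operates against (h): a current Schedule E Approval is held. (j) is triggered (a current General Registration is held), but is displaced by (k): (k) is triggered — the property is publicly advertised. (l) is triggered (the space is let for business use), but is overridden by (m): (m) operates — a current Schedule 1 Approval is held. (n), which would lift (m), is not triggered — the compliance score is 22 points, not under 22 points. Exception (c) does not apply.
Exception (d) does not apply: the tenant is unrelated to the owner.
Exception (e) fails — rent is paid in cash.
None of the exceptions is available; § 16.4 applies in full.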